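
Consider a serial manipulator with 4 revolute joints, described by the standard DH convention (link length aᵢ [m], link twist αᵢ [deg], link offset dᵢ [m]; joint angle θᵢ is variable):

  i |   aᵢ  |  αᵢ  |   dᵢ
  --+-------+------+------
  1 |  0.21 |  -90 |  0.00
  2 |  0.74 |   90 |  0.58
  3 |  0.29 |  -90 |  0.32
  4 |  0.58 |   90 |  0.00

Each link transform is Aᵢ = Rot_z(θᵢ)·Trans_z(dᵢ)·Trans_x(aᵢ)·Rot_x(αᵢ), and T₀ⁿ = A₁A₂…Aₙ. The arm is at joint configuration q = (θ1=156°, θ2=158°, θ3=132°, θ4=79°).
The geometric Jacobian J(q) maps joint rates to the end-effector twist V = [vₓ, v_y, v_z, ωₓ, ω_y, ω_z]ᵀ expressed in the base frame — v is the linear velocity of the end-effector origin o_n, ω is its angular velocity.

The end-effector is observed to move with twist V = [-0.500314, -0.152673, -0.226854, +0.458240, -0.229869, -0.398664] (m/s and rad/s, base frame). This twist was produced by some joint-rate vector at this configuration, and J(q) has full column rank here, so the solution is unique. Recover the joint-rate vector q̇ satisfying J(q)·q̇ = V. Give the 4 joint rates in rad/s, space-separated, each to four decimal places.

-0.0990 -0.5050 0.0860 -0.7900

o_n = [-0.0638, -0.9324, 0.0544]
J₁: ẑ×o_n = [0.9324, -0.0638, 0.0000], ω = ẑ
J2: z=[-0.4067, -0.9135, 0.0000] o=[-0.1918, 0.0854, 0.0000] → [-0.0497, 0.0221, 0.5309, -0.4067, -0.9135, 0.0000]
J3: z=[-0.3422, 0.1524, -0.9272] o=[0.1990, -0.7235, -0.2772] → [-0.1432, 0.3572, 0.1115, -0.3422, 0.1524, -0.9272]
J4: z=[-0.3573, 0.8915, 0.2784] o=[-0.1625, -0.7985, -0.5012] → [0.5327, 0.2260, -0.0401, -0.3573, 0.8915, 0.2784]
q̇ = J⁺·V = [-0.0990, -0.5050, 0.0860, -0.7900]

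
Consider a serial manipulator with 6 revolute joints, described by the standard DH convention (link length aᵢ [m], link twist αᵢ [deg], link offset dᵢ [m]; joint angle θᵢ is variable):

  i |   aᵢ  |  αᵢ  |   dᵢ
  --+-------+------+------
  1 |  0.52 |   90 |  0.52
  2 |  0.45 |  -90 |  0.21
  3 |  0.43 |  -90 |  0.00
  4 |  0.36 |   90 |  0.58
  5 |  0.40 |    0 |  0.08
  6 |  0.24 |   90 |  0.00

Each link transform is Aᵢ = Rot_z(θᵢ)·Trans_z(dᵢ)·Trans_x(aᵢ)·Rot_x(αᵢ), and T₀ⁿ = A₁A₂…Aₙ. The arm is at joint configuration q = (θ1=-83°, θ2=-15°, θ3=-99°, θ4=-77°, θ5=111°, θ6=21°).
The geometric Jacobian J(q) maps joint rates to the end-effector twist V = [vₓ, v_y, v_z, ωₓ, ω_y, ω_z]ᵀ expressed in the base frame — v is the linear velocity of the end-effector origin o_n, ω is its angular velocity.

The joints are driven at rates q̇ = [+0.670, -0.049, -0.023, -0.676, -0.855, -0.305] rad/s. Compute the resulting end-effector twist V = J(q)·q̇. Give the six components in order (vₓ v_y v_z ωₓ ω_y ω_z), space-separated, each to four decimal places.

o_n = [-0.4981, -2.0743, 0.1991]
J₁: ẑ×o_n = [2.0743, -0.4981, 0.0000], ω = ẑ
J2: z=[-0.9925, -0.1219, 0.0000] o=[0.0634, -0.5161, 0.5200] → [0.0391, -0.3185, 1.4781, -0.9925, -0.1219, 0.0000]
J3: z=[0.0315, -0.2569, 0.9659] o=[-0.0921, -0.9731, 0.4035] → [1.1161, -0.3858, -0.1390, 0.0315, -0.2569, 0.9659]
J4: z=[-0.0390, -0.9660, -0.2556] o=[-0.5215, -0.9604, 0.4209] → [-0.0705, -0.0146, 0.0661, -0.0390, -0.9660, -0.2556]
J5: z=[0.9802, -0.0866, 0.1778] o=[-0.6140, -1.6084, 0.6148] → [0.1189, 0.4280, -0.4467, 0.9802, -0.0866, 0.1778]
J6: z=[0.9802, -0.0866, 0.1778] o=[-0.5223, -1.9411, 0.3973] → [0.0409, 0.1986, -0.1284, 0.9802, -0.0866, 0.1778]
V = J·q̇ = [1.2957, -0.7259, 0.3072, -1.0628, 0.7654, 0.6143]

1.2957 -0.7259 0.3072 -1.0628 0.7654 0.6143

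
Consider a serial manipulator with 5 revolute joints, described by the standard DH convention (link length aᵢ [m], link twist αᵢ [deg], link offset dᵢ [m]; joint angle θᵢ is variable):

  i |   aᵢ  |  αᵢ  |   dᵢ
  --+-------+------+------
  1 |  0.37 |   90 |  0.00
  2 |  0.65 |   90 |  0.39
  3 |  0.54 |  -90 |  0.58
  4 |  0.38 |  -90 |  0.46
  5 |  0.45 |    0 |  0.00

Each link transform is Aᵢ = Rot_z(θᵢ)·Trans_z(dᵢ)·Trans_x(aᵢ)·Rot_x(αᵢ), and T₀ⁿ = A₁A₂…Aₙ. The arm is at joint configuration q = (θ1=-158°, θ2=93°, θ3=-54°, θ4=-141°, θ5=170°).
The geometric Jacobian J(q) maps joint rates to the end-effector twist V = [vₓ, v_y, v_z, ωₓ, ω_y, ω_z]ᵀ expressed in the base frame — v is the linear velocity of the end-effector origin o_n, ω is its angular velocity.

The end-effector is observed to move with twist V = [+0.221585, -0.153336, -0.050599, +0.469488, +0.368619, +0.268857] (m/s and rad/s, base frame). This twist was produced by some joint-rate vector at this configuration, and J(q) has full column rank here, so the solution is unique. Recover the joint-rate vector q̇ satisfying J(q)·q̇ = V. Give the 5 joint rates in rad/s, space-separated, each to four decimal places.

o_n = [-0.8316, -0.1873, 1.3317]
J₁: ẑ×o_n = [0.1873, -0.8316, 0.0000], ω = ẑ
J2: z=[-0.3746, 0.9272, 0.0000] o=[-0.3431, -0.1386, 0.0000] → [1.2347, 0.4989, 0.4712, -0.3746, 0.9272, 0.0000]
J3: z=[-0.9259, -0.3741, 0.0523] o=[-0.4576, 0.2357, 0.6491] → [-0.2332, 0.6124, 0.2518, -0.9259, -0.3741, 0.0523]
J4: z=[-0.1809, 0.5608, 0.8079] o=[-0.8156, -0.3801, 0.9964] → [0.0323, 0.0477, -0.0259, -0.1809, 0.5608, 0.8079]
J5: z=[-0.5109, -0.7555, 0.4101] o=[-1.2182, 0.0066, 1.2072] → [-0.0145, 0.2221, 0.3911, -0.5109, -0.7555, 0.4101]
q̇ = J⁺·V = [-0.2730, 0.0520, -0.8450, 0.5290, 0.3870]

-0.2730 0.0520 -0.8450 0.5290 0.3870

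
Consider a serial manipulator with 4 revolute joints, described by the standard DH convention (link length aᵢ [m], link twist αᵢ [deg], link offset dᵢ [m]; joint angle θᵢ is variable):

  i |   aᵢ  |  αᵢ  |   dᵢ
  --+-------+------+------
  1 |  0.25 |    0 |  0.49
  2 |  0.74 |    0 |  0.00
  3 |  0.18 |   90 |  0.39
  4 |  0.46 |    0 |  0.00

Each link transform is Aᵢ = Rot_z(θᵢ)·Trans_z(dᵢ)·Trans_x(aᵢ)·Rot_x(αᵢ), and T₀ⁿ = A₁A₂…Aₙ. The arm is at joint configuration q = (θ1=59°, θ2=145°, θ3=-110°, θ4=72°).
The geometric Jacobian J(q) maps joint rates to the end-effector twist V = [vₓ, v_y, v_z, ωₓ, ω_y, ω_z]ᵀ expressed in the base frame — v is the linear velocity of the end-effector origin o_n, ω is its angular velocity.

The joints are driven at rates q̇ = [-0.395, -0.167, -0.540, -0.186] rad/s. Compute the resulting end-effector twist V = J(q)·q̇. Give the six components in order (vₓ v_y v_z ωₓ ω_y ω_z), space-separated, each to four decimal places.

0.2640 0.4350 -0.0264 -0.1855 -0.0130 -1.1020

o_n = [-0.5697, 0.2347, 1.3175]
J₁: ẑ×o_n = [-0.2347, -0.5697, 0.0000], ω = ẑ
J2: z=[0.0000, 0.0000, 1.0000] o=[0.1288, 0.2143, 0.4900] → [-0.0204, -0.6985, 0.0000, 0.0000, 0.0000, 1.0000]
J3: z=[0.0000, 0.0000, 1.0000] o=[-0.5473, -0.0867, 0.4900] → [-0.3214, -0.0225, 0.0000, 0.0000, 0.0000, 1.0000]
J4: z=[0.9976, 0.0698, 0.0000] o=[-0.5598, 0.0929, 0.8800] → [0.0305, -0.4364, 0.1421, 0.9976, 0.0698, 0.0000]
V = J·q̇ = [0.2640, 0.4350, -0.0264, -0.1855, -0.0130, -1.1020]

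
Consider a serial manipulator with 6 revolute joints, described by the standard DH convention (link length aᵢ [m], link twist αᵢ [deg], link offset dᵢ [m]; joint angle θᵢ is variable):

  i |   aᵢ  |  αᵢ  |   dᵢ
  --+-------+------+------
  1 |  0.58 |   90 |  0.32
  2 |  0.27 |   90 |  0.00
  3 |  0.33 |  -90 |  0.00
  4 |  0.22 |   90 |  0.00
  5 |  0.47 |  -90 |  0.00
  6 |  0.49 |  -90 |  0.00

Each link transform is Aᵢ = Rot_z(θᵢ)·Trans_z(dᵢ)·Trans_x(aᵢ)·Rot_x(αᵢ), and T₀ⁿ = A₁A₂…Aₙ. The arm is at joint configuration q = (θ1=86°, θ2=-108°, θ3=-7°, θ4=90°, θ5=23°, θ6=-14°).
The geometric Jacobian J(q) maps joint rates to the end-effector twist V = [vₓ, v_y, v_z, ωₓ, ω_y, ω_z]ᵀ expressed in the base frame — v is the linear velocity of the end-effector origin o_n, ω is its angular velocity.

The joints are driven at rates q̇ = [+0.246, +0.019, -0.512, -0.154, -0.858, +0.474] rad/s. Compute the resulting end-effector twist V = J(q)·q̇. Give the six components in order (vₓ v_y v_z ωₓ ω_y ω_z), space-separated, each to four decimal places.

o_n = [0.4076, 1.3569, -0.7399]
J₁: ẑ×o_n = [-1.3569, 0.4076, 0.0000], ω = ẑ
J2: z=[0.9976, -0.0698, 0.0000] o=[0.0405, 0.5786, 0.3200] → [0.0739, 1.0573, 0.8020, 0.9976, -0.0698, 0.0000]
J3: z=[-0.0663, -0.9487, 0.3090] o=[0.0346, 0.4954, 0.0632] → [0.4957, 0.0620, 0.2967, -0.0663, -0.9487, 0.3090]
J4: z=[0.9875, -0.1068, -0.1159] o=[-0.0125, 0.3972, -0.2483] → [0.1637, 0.4368, 0.9926, 0.9875, -0.1068, -0.1159]
J5: z=[-0.1430, -0.2975, -0.9440] o=[0.0021, 0.6059, -0.3163] → [0.8349, -0.4434, 0.0133, -0.1430, -0.2975, -0.9440]
J6: z=[0.8831, -0.4690, 0.0141] o=[0.2121, 0.9968, -0.4713] → [0.1210, 0.2400, 0.4097, 0.8831, -0.4690, 0.0141]
V = J·q̇ = [-1.2704, 0.5156, -0.1067, 0.4421, 0.5338, 0.9222]

-1.2704 0.5156 -0.1067 0.4421 0.5338 0.9222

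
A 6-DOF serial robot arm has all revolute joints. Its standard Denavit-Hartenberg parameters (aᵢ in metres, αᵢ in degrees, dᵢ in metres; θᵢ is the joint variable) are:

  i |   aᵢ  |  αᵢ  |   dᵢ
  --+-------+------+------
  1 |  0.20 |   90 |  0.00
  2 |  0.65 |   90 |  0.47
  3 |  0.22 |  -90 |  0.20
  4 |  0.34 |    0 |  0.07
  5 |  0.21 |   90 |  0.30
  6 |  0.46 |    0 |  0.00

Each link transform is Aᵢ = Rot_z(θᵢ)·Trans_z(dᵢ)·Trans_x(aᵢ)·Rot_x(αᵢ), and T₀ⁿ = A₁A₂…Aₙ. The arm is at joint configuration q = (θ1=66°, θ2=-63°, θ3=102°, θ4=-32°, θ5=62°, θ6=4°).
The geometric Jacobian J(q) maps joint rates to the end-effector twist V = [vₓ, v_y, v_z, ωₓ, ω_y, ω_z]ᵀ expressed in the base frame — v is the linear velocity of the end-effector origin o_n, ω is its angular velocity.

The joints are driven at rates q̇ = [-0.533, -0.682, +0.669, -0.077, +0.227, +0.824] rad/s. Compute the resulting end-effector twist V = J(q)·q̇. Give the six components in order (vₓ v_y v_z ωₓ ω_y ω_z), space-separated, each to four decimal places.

o_n = [1.3953, -0.4317, -0.0480]
J₁: ẑ×o_n = [0.4317, 1.3953, -0.0000], ω = ẑ
J2: z=[0.9135, -0.4067, 0.0000] o=[0.0813, 0.1827, 0.0000] → [0.0195, 0.0439, -0.0269, 0.9135, -0.4067, 0.0000]
J3: z=[-0.3624, -0.8140, -0.4540] o=[0.6307, 0.2611, -0.5792] → [-0.7469, -0.1546, 0.8734, -0.3624, -0.8140, -0.4540]
J4: z=[-0.3706, -0.3211, 0.8715] o=[0.7464, -0.0082, -0.6292] → [0.1825, 0.7809, 0.3653, -0.3706, -0.3211, 0.8715]
J5: z=[-0.3706, -0.3211, 0.8715] o=[0.9017, -0.3169, -0.5966] → [-0.0761, 0.6334, 0.2010, -0.3706, -0.3211, 0.8715]
J6: z=[0.1137, -0.9470, -0.3005] o=[0.9842, -0.4158, -0.2538] → [-0.1996, -0.1470, 0.3875, 0.1137, -0.9470, -0.3005]
V = J·q̇ = [-0.9389, -0.9145, 0.9394, -0.8273, -1.0956, -0.9536]

-0.9389 -0.9145 0.9394 -0.8273 -1.0956 -0.9536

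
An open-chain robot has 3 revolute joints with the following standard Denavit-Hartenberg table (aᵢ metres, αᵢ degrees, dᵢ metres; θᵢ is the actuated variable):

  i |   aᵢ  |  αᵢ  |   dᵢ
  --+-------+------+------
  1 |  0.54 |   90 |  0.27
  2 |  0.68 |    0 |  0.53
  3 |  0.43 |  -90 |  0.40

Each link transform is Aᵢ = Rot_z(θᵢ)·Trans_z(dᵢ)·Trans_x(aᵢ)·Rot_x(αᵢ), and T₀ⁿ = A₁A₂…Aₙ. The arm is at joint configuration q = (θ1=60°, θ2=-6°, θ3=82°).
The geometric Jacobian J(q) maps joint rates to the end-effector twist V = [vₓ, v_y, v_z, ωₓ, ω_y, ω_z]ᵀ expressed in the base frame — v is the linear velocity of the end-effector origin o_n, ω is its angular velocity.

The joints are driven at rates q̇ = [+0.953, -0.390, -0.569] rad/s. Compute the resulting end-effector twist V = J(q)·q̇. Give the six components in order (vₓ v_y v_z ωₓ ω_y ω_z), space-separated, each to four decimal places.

-0.4603 1.7192 -0.3635 -0.8305 0.4795 0.9530

o_n = [1.4656, 0.6784, 0.6161]
J₁: ẑ×o_n = [-0.6784, 1.4656, 0.0000], ω = ẑ
J2: z=[0.8660, -0.5000, 0.0000] o=[0.2700, 0.4677, 0.2700] → [-0.1731, -0.2998, 0.7803, 0.8660, -0.5000, 0.0000]
J3: z=[0.8660, -0.5000, 0.0000] o=[1.0671, 0.7883, 0.1989] → [-0.2086, -0.3613, 0.1040, 0.8660, -0.5000, 0.0000]
V = J·q̇ = [-0.4603, 1.7192, -0.3635, -0.8305, 0.4795, 0.9530]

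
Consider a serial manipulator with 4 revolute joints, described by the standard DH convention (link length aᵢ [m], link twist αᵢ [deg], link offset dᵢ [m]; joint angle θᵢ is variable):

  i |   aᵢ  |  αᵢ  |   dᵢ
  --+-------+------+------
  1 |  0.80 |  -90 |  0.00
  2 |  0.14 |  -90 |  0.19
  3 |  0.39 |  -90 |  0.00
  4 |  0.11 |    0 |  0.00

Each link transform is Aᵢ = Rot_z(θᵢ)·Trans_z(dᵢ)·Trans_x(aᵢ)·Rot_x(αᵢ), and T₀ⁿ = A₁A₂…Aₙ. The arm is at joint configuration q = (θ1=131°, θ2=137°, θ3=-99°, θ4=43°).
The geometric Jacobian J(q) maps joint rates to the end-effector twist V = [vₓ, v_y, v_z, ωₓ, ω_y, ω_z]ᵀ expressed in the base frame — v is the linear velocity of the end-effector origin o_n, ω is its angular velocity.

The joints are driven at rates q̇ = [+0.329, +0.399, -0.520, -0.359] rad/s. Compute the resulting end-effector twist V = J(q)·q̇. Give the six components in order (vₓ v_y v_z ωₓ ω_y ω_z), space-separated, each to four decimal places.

-0.1280 -0.2375 0.1877 -0.6615 0.2384 0.1905

o_n = [-1.0206, 0.1762, -0.1002]
J₁: ẑ×o_n = [-0.1762, -1.0206, 0.0000], ω = ẑ
J2: z=[-0.7547, -0.6561, 0.0000] o=[-0.5248, 0.6038, 0.0000] → [0.0657, -0.0756, -0.0026, -0.7547, -0.6561, 0.0000]
J3: z=[0.4474, -0.5147, 0.7314] o=[-0.6011, 0.4018, -0.0955] → [0.1674, -0.3048, -0.3169, 0.4474, -0.5147, 0.7314]
J4: z=[0.3558, -0.6478, -0.6736] o=[-0.9211, 0.1828, -0.0539] → [0.0256, 0.0835, -0.0668, 0.3558, -0.6478, -0.6736]
V = J·q̇ = [-0.1280, -0.2375, 0.1877, -0.6615, 0.2384, 0.1905]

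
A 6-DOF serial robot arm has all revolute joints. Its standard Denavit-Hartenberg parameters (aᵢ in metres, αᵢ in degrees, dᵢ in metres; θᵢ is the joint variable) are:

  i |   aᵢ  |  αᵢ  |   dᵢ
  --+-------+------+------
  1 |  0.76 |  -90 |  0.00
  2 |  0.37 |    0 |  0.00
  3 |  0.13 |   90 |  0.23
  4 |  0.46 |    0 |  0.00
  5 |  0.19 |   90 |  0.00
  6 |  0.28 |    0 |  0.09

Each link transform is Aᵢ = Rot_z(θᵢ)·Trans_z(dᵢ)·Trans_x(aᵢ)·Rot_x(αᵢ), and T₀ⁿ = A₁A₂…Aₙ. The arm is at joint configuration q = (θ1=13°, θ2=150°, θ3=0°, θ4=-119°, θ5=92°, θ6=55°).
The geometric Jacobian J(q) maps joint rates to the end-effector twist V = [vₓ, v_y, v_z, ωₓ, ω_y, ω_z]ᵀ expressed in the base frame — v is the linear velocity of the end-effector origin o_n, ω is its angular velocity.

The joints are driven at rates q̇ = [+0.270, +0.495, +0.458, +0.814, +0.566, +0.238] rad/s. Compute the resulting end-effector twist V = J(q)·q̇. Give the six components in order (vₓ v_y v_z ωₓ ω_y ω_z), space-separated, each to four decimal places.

o_n = [0.4820, -0.3112, -0.4729]
J₁: ẑ×o_n = [0.3112, 0.4820, -0.0000], ω = ẑ
J2: z=[-0.2250, 0.9744, 0.0000] o=[0.7405, 0.1710, 0.0000] → [-0.4608, -0.1064, 0.3603, -0.2250, 0.9744, 0.0000]
J3: z=[-0.2250, 0.9744, 0.0000] o=[0.4283, 0.0989, -0.1850] → [-0.2805, -0.0648, 0.0399, -0.2250, 0.9744, 0.0000]
J4: z=[0.4872, 0.1125, -0.8660] o=[0.2669, 0.2977, -0.2500] → [-0.5524, -0.0777, -0.3208, 0.4872, 0.1125, -0.8660]
J5: z=[0.4872, 0.1125, -0.8660] o=[0.5456, -0.0509, -0.1385] → [-0.2631, 0.2179, -0.1197, 0.4872, 0.1125, -0.8660]
J6: z=[0.5835, -0.7797, 0.2270] o=[0.4221, -0.1679, -0.2231] → [0.2273, 0.1593, -0.0369, 0.5835, -0.7797, 0.2270]
V = J·q̇ = [-0.8170, 0.1458, -0.1410, 0.5968, 0.8982, -0.8711]

-0.8170 0.1458 -0.1410 0.5968 0.8982 -0.8711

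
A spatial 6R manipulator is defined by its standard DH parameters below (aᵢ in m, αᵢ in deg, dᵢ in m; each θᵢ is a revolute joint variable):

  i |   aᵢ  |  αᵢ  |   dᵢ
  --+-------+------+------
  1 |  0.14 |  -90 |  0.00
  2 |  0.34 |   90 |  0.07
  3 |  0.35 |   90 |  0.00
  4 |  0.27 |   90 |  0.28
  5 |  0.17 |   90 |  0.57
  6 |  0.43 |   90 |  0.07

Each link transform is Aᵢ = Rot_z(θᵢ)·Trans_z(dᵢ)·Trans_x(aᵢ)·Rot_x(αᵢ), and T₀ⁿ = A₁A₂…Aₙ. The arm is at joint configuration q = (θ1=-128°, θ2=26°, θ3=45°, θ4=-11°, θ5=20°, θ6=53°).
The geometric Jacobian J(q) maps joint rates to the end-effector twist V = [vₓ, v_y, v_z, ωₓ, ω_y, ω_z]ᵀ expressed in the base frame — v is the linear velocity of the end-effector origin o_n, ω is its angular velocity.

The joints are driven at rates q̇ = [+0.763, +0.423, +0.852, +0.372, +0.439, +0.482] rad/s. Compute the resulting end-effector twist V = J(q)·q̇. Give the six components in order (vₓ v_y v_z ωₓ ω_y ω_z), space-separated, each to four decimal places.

o_n = [-0.1409, -0.8671, -1.4528]
J₁: ẑ×o_n = [0.8671, -0.1409, 0.0000], ω = ẑ
J2: z=[0.7880, -0.6157, 0.0000] o=[-0.0862, -0.1103, 0.0000] → [0.8944, 1.1448, -0.6300, 0.7880, -0.6157, 0.0000]
J3: z=[-0.2699, -0.3454, 0.8988] o=[-0.2192, -0.3942, -0.1490] → [0.8754, -0.2815, 0.1546, -0.2699, -0.3454, 0.8988]
J4: z=[-0.9485, -0.0655, -0.3100] o=[-0.1611, -0.7219, -0.2575] → [0.0333, -1.1400, 0.1390, -0.9485, -0.0655, -0.3100]
J5: z=[0.2333, 0.5177, -0.8231] o=[-0.3688, -0.9705, -0.4728] → [-0.4222, 0.0410, -0.0938, 0.2333, 0.5177, -0.8231]
J6: z=[0.9646, -0.2302, 0.1286] o=[-0.2567, -0.8155, -1.0360] → [0.1026, 0.4169, -0.0231, 0.9646, -0.2302, 0.1286]
V = J·q̇ = [1.6622, -0.0682, -0.1353, 0.3179, -0.4628, 1.1141]

1.6622 -0.0682 -0.1353 0.3179 -0.4628 1.1141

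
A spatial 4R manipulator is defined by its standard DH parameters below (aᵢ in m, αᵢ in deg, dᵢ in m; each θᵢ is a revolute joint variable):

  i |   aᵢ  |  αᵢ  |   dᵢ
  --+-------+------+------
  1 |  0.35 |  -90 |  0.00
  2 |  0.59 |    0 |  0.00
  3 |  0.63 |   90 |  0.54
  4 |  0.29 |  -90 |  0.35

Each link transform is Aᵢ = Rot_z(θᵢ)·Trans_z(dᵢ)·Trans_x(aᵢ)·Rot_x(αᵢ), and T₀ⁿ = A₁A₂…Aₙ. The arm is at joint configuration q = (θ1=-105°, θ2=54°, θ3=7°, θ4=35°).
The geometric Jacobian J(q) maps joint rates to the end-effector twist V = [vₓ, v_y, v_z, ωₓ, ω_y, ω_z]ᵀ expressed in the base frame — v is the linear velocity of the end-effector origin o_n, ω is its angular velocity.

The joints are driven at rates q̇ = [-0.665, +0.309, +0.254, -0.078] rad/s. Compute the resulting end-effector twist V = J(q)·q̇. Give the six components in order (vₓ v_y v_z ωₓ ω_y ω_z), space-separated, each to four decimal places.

o_n = [0.3138, -1.5578, -1.0664]
J₁: ẑ×o_n = [1.5578, 0.3138, -0.0000], ω = ẑ
J2: z=[0.9659, -0.2588, 0.0000] o=[-0.0906, -0.3381, 0.0000] → [0.2760, 1.0301, -1.0735, 0.9659, -0.2588, 0.0000]
J3: z=[0.9659, -0.2588, 0.0000] o=[-0.1803, -0.6731, -0.4773] → [0.1525, 0.5690, -0.7267, 0.9659, -0.2588, 0.0000]
J4: z=[-0.2264, -0.8448, 0.4848] o=[0.2622, -1.1078, -1.0283] → [0.2503, 0.0164, 0.1455, -0.2264, -0.8448, 0.4848]
V = J·q̇ = [-0.9315, 0.2528, -0.5276, 0.5615, -0.0798, -0.7028]

-0.9315 0.2528 -0.5276 0.5615 -0.0798 -0.7028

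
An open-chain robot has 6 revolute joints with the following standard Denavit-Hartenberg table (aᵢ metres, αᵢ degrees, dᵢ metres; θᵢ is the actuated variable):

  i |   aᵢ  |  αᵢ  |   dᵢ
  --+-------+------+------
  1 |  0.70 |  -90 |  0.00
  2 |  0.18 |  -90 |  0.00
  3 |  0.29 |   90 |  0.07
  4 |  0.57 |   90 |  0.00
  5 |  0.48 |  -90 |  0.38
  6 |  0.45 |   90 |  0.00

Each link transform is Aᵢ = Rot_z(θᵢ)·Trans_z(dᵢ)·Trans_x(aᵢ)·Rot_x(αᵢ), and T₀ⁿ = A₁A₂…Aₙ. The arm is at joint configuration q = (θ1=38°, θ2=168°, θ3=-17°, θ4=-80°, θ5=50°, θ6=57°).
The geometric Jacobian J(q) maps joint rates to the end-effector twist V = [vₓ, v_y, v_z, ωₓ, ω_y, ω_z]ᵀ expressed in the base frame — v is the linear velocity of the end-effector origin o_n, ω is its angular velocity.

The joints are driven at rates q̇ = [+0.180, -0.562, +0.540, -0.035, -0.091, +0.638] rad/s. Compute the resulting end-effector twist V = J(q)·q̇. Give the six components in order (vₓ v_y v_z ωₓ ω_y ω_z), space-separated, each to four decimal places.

0.0978 -0.2555 -0.1321 0.0354 -0.2285 1.2163

o_n = [-0.0618, 0.7992, -1.0266]
J₁: ẑ×o_n = [-0.7992, -0.0618, 0.0000], ω = ẑ
J2: z=[-0.6157, 0.7880, 0.0000] o=[0.5516, 0.4310, 0.0000] → [-0.8090, -0.6320, 0.2567, -0.6157, 0.7880, 0.0000]
J3: z=[-0.1638, -0.1280, 0.9781] o=[0.4129, 0.3226, -0.0374] → [-0.3396, -0.6264, -0.1388, -0.1638, -0.1280, 0.9781]
J4: z=[-0.3634, 0.9296, 0.0608] o=[0.1354, 0.2134, -0.0266] → [-0.9652, -0.3754, -0.0295, -0.3634, 0.9296, 0.0608]
J5: z=[0.9316, 0.3625, 0.0260] o=[0.1366, 0.2511, -0.5954] → [-0.1705, 0.3966, 0.5826, 0.9316, 0.3625, 0.0260]
J6: z=[-0.2352, 0.5470, 0.8034] o=[0.3577, 0.7510, -0.8710] → [-0.1238, -0.3736, 0.2181, -0.2352, 0.5470, 0.8034]
V = J·q̇ = [0.0978, -0.2555, -0.1321, 0.0354, -0.2285, 1.2163]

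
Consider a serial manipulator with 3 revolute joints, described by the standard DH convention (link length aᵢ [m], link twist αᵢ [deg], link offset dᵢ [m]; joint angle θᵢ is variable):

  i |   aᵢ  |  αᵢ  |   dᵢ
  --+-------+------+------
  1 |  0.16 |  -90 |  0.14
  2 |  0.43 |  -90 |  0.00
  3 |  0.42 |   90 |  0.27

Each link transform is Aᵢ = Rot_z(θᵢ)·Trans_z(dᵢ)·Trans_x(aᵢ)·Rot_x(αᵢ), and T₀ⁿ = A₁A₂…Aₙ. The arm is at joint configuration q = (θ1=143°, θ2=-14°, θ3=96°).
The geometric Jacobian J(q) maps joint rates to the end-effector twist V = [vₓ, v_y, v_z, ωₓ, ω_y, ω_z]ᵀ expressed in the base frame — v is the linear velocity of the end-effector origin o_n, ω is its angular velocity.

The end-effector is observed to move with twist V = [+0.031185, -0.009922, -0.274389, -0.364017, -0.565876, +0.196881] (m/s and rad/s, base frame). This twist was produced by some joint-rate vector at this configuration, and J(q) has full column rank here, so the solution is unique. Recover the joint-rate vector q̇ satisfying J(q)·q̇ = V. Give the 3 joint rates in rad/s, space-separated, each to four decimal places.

o_n = [-0.2278, 0.6946, -0.0286]
J₁: ẑ×o_n = [-0.6946, -0.2278, 0.0000], ω = ẑ
J2: z=[-0.6018, -0.7986, 0.0000] o=[-0.1278, 0.0963, 0.1400] → [0.1346, -0.1015, -0.4399, -0.6018, -0.7986, 0.0000]
J3: z=[-0.1932, 0.1456, -0.9703] o=[-0.4610, 0.3474, 0.2440] → [0.2973, -0.2790, -0.1011, -0.1932, 0.1456, -0.9703]
q̇ = J⁺·V = [-0.0030, 0.6710, -0.2060]

-0.0030 0.6710 -0.2060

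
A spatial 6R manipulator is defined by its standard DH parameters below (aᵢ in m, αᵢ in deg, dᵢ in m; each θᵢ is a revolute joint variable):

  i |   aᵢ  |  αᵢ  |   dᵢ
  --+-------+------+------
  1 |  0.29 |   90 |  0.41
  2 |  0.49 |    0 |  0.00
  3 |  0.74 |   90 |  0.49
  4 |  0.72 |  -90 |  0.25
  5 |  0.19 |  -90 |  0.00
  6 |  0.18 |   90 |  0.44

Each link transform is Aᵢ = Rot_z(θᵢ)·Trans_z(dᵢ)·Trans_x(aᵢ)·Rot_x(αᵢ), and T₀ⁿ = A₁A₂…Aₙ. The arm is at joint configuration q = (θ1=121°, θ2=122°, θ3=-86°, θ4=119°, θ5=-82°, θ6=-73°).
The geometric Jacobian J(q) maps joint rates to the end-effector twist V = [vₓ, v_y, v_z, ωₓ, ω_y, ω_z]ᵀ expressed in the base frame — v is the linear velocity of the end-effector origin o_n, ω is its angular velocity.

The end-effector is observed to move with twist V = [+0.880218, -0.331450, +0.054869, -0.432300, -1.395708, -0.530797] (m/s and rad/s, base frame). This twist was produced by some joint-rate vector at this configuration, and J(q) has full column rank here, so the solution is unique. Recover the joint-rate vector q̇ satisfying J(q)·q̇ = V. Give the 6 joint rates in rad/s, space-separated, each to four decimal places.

o_n = [1.0894, 0.9962, 0.4860]
J₁: ẑ×o_n = [-0.9962, 1.0894, 0.0000], ω = ẑ
J2: z=[0.8572, 0.5150, 0.0000] o=[-0.1494, 0.2486, 0.4100] → [0.0391, -0.0651, 0.0029, 0.8572, 0.5150, 0.0000]
J3: z=[0.8572, 0.5150, 0.0000] o=[-0.0156, 0.0260, 0.8255] → [-0.1749, 0.2911, 0.2625, 0.8572, 0.5150, 0.0000]
J4: z=[-0.3027, 0.5038, -0.8090] o=[0.0960, 0.7915, 1.2605] → [-0.2246, -1.0381, -0.5624, -0.3027, 0.5038, -0.8090]
J5: z=[-0.0511, -0.8562, -0.5141] o=[0.7056, 0.9998, 0.8531] → [0.3125, -0.2161, 0.3288, -0.0511, -0.8562, -0.5141]
J6: z=[0.9846, 0.0430, -0.1696] o=[0.6738, 1.0976, 0.6933] → [-0.0261, 0.1337, -0.1177, 0.9846, 0.0430, -0.1696]
q̇ = J⁺·V = [-0.5110, -0.5960, -0.9640, -0.4440, 0.4710, 0.8070]

-0.5110 -0.5960 -0.9640 -0.4440 0.4710 0.8070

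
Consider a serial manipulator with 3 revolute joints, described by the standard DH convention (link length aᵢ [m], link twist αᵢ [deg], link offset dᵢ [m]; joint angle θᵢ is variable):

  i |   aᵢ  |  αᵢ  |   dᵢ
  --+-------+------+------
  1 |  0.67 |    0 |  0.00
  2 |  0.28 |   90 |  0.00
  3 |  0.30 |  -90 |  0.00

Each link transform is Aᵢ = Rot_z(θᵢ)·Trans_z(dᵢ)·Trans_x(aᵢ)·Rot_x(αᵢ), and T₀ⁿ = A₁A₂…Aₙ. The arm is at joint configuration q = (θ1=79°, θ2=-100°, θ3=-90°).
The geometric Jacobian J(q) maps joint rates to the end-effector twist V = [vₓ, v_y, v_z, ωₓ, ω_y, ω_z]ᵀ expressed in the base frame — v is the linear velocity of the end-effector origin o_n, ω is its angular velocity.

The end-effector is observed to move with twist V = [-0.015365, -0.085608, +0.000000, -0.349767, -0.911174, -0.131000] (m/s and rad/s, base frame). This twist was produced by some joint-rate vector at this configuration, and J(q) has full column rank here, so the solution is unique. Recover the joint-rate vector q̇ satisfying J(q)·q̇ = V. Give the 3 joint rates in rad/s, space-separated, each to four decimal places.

0.4190 -0.5500 0.9760

o_n = [0.3892, 0.5573, -0.3000]
J₁: ẑ×o_n = [-0.5573, 0.3892, 0.0000], ω = ẑ
J2: z=[0.0000, 0.0000, 1.0000] o=[0.1278, 0.6577, 0.0000] → [0.1003, 0.2614, -0.0000, 0.0000, 0.0000, 1.0000]
J3: z=[-0.3584, -0.9336, 0.0000] o=[0.3892, 0.5573, 0.0000] → [0.2801, -0.1075, 0.0000, -0.3584, -0.9336, 0.0000]
q̇ = J⁺·V = [0.4190, -0.5500, 0.9760]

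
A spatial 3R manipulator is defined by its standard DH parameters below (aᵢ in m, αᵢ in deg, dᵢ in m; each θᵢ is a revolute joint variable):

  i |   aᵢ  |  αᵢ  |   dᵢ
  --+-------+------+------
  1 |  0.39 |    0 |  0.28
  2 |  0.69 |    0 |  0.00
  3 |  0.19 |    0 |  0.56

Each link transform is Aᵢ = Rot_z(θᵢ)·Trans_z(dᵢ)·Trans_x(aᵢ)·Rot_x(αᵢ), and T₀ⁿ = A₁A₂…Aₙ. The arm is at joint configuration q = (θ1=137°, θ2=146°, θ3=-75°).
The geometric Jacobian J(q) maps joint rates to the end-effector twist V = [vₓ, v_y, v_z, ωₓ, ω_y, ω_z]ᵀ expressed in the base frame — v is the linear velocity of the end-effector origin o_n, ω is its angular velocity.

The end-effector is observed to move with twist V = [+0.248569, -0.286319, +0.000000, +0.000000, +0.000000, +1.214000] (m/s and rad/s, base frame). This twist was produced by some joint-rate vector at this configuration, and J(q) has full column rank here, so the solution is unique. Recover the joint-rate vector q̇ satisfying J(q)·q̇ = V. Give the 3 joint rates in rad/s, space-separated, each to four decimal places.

0.5140 -0.1020 0.8020

o_n = [-0.2978, -0.4955, 0.8400]
J₁: ẑ×o_n = [0.4955, -0.2978, 0.0000], ω = ẑ
J2: z=[0.0000, 0.0000, 1.0000] o=[-0.2852, 0.2660, 0.2800] → [0.7615, -0.0125, 0.0000, 0.0000, 0.0000, 1.0000]
J3: z=[0.0000, 0.0000, 1.0000] o=[-0.1300, -0.4063, 0.2800] → [0.0892, -0.1678, 0.0000, 0.0000, 0.0000, 1.0000]
q̇ = J⁺·V = [0.5140, -0.1020, 0.8020]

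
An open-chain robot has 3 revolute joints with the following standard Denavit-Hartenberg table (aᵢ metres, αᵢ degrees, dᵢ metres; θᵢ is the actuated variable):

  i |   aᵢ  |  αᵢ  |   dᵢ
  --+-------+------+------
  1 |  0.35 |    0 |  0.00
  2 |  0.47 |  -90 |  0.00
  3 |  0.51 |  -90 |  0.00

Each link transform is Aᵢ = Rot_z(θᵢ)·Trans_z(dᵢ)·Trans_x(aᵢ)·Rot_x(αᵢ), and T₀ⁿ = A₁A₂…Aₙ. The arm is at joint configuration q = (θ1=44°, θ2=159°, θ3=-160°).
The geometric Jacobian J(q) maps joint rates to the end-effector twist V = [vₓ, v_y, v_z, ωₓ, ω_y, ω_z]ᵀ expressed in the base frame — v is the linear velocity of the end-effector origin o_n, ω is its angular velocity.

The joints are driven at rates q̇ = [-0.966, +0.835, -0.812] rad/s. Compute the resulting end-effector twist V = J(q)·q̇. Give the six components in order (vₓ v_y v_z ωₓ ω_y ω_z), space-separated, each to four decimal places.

0.3657 -0.1890 -0.3891 -0.3173 0.7474 -0.1310

o_n = [0.2603, 0.2467, 0.1744]
J₁: ẑ×o_n = [-0.2467, 0.2603, 0.0000], ω = ẑ
J2: z=[0.0000, 0.0000, 1.0000] o=[0.2518, 0.2431, 0.0000] → [-0.0036, 0.0085, 0.0000, 0.0000, 0.0000, 1.0000]
J3: z=[0.3907, -0.9205, 0.0000] o=[-0.1809, 0.0595, 0.0000] → [-0.1606, -0.0682, 0.4792, 0.3907, -0.9205, 0.0000]
V = J·q̇ = [0.3657, -0.1890, -0.3891, -0.3173, 0.7474, -0.1310]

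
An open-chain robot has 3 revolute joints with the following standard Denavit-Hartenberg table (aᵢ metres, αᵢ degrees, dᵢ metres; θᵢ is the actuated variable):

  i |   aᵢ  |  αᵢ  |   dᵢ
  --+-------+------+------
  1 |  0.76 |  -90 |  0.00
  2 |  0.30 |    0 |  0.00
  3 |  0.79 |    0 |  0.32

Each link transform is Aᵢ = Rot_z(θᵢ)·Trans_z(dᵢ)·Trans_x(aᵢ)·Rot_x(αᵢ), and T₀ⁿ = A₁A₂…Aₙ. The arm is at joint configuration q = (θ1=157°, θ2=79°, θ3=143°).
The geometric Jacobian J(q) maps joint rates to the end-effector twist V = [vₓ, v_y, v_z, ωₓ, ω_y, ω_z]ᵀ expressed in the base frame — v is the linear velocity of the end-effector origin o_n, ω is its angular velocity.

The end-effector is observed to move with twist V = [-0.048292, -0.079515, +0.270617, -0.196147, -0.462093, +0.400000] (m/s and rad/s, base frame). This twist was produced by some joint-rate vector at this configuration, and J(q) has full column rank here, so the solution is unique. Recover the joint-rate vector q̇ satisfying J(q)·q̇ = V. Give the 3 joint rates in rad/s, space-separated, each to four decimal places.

0.4000 0.4210 0.0810

o_n = [-0.3369, -0.2046, 0.2341]
J₁: ẑ×o_n = [0.2046, -0.3369, 0.0000], ω = ẑ
J2: z=[-0.3907, -0.9205, 0.0000] o=[-0.6996, 0.2970, 0.0000] → [-0.2155, 0.0915, 0.5298, -0.3907, -0.9205, 0.0000]
J3: z=[-0.3907, -0.9205, 0.0000] o=[-0.7523, 0.3193, -0.2945] → [-0.4866, 0.2065, 0.5871, -0.3907, -0.9205, 0.0000]
q̇ = J⁺·V = [0.4000, 0.4210, 0.0810]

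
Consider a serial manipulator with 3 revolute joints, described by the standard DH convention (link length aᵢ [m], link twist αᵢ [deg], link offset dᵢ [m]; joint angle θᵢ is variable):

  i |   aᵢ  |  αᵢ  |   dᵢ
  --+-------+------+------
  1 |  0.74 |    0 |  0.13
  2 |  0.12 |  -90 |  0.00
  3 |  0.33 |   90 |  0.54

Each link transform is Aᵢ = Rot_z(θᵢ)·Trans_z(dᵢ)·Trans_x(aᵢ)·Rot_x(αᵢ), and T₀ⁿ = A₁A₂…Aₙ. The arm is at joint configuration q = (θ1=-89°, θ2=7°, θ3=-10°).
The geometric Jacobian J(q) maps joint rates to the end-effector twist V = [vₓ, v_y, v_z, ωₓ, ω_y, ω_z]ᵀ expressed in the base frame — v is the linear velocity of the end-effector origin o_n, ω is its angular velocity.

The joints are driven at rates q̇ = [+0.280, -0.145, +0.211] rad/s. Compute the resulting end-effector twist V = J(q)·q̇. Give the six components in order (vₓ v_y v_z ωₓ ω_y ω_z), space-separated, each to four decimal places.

0.2582 0.0722 -0.0686 0.2089 0.0294 0.1350

o_n = [0.6096, -1.1054, 0.1873]
J₁: ẑ×o_n = [1.1054, 0.6096, -0.0000], ω = ẑ
J2: z=[0.0000, 0.0000, 1.0000] o=[0.0129, -0.7399, 0.1300] → [0.3655, 0.5967, -0.0000, 0.0000, 0.0000, 1.0000]
J3: z=[0.9903, 0.1392, 0.0000] o=[0.0296, -0.8587, 0.1300] → [0.0080, -0.0567, -0.3250, 0.9903, 0.1392, 0.0000]
V = J·q̇ = [0.2582, 0.0722, -0.0686, 0.2089, 0.0294, 0.1350]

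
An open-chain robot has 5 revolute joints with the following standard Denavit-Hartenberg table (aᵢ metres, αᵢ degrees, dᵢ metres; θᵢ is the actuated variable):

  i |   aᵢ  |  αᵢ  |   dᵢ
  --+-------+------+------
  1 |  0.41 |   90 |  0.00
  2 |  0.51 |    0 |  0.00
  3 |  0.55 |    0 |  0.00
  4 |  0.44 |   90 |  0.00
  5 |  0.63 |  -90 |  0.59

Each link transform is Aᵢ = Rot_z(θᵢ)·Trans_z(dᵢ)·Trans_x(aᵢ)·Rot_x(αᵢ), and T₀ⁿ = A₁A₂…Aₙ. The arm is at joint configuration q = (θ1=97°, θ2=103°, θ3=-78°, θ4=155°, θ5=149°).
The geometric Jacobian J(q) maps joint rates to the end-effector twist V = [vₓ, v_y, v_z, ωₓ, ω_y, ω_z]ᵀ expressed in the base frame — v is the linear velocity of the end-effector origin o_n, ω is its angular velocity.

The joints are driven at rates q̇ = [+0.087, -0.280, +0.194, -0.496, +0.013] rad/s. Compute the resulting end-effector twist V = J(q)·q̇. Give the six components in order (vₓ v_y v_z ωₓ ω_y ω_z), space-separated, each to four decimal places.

o_n = [0.2131, 0.9266, 1.3194]
J₁: ẑ×o_n = [-0.9266, 0.2131, 0.0000], ω = ẑ
J2: z=[0.9925, 0.1219, 0.0000] o=[-0.0500, 0.4069, 0.0000] → [0.1608, -1.3095, 0.4838, 0.9925, 0.1219, 0.0000]
J3: z=[0.9925, 0.1219, 0.0000] o=[-0.0360, 0.2931, 0.4969] → [0.1002, -0.8163, 0.5985, 0.9925, 0.1219, 0.0000]
J4: z=[0.9925, 0.1219, 0.0000] o=[-0.0967, 0.7878, 0.7294] → [0.0719, -0.5856, 0.1000, 0.9925, 0.1219, 0.0000]
J5: z=[0.0000, -0.0000, 1.0000] o=[-0.0431, 0.3511, 0.7294] → [-0.5755, 0.2562, 0.0000, 0.0000, -0.0000, 1.0000]
V = J·q̇ = [-0.1493, 0.5206, -0.0690, -0.5777, -0.0709, 0.1000]

-0.1493 0.5206 -0.0690 -0.5777 -0.0709 0.1000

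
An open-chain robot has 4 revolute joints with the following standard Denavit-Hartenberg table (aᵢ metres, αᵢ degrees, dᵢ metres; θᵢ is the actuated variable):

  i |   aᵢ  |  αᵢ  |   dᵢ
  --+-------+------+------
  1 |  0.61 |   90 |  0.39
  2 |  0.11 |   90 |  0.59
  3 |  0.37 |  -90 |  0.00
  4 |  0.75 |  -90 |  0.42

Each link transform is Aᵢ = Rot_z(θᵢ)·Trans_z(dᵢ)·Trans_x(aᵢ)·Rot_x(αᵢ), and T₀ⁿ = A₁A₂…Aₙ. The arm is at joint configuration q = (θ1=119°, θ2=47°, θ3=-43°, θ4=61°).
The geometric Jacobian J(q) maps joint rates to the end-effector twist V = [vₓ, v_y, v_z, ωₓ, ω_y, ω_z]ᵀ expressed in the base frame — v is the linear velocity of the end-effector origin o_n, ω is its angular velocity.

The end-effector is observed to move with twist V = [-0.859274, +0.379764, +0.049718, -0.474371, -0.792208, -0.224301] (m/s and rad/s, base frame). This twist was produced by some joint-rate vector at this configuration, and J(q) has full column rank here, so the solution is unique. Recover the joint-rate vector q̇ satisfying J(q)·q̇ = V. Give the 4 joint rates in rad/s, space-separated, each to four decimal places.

o_n = [-0.0245, 0.8628, 1.5197]
J₁: ẑ×o_n = [-0.8628, -0.0245, 0.0000], ω = ẑ
J2: z=[0.8746, 0.4848, 0.0000] o=[-0.2957, 0.5335, 0.3900] → [0.5477, -0.9881, 0.1565, 0.8746, 0.4848, 0.0000]
J3: z=[-0.3546, 0.6397, -0.6820] o=[0.1839, 0.8852, 0.4704] → [0.6559, 0.5142, 0.1413, -0.3546, 0.6397, -0.6820]
J4: z=[0.4142, 0.7614, 0.4988] o=[-0.1263, 0.9242, 0.6684] → [0.6788, -0.3019, -0.1029, 0.4142, 0.7614, 0.4988]
q̇ = J⁺·V = [0.1460, -0.1700, -0.0860, -0.8600]

0.1460 -0.1700 -0.0860 -0.8600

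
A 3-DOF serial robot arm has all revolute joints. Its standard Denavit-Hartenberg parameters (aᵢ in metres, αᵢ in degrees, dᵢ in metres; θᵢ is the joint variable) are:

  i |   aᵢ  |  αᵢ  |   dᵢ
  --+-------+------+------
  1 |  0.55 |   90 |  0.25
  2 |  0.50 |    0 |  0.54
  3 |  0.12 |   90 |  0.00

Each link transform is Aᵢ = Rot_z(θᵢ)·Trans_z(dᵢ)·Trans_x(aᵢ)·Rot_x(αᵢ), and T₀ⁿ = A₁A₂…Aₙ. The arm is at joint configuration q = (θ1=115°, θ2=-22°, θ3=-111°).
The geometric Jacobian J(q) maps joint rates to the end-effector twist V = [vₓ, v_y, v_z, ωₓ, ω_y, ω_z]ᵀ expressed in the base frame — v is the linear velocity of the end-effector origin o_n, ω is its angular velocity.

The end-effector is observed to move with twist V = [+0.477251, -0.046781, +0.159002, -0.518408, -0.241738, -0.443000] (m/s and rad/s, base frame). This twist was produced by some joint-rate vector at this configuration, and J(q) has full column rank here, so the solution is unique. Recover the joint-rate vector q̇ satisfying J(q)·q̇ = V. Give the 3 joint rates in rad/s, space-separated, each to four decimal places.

o_n = [0.0956, 1.0727, -0.0251]
J₁: ẑ×o_n = [-1.0727, 0.0956, 0.0000], ω = ẑ
J2: z=[0.9063, 0.4226, 0.0000] o=[-0.2324, 0.4985, 0.2500] → [-0.1162, 0.2493, 0.3818, 0.9063, 0.4226, 0.0000]
J3: z=[0.9063, 0.4226, 0.0000] o=[0.0610, 1.1468, 0.0627] → [-0.0371, 0.0795, -0.0818, 0.9063, 0.4226, 0.0000]
q̇ = J⁺·V = [-0.4430, 0.2420, -0.8140]

-0.4430 0.2420 -0.8140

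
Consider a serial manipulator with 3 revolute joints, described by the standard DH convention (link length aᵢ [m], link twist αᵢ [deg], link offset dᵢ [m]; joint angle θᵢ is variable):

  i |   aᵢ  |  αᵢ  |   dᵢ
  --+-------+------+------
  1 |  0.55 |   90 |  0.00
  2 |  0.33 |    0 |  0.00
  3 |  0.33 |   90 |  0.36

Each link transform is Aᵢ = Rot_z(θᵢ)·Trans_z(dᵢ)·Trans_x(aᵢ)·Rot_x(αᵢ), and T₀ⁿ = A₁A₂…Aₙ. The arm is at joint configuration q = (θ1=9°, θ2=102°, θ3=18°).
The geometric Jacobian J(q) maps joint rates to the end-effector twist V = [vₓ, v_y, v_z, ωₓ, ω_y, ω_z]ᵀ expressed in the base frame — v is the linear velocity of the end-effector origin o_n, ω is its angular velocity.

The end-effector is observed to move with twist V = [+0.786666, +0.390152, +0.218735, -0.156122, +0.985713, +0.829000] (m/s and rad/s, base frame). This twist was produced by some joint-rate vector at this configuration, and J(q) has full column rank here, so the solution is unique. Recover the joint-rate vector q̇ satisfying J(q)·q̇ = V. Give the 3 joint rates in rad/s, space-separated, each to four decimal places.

0.8290 -0.7880 -0.2100

o_n = [0.3688, -0.3061, 0.6086]
J₁: ẑ×o_n = [0.3061, 0.3688, -0.0000], ω = ẑ
J2: z=[0.1564, -0.9877, 0.0000] o=[0.5432, 0.0860, 0.0000] → [-0.6011, -0.0952, -0.2336, 0.1564, -0.9877, 0.0000]
J3: z=[0.1564, -0.9877, 0.0000] o=[0.4755, 0.0753, 0.3228] → [-0.2823, -0.0447, -0.1650, 0.1564, -0.9877, 0.0000]
q̇ = J⁺·V = [0.8290, -0.7880, -0.2100]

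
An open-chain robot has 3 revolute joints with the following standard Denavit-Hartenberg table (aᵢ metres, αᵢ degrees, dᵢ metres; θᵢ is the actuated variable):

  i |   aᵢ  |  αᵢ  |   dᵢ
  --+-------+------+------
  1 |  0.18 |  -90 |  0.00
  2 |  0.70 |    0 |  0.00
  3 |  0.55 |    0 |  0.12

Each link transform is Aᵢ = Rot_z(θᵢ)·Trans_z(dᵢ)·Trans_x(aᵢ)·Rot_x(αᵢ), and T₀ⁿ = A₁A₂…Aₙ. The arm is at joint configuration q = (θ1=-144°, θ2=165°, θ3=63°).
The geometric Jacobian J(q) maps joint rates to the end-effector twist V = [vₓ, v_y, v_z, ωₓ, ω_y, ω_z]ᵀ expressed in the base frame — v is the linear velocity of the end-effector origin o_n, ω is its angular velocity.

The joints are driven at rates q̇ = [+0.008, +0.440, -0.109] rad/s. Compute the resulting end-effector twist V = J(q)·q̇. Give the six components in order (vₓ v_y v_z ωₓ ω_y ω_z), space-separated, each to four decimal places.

o_n = [0.7697, 0.4109, 0.2276]
J₁: ẑ×o_n = [-0.4109, 0.7697, 0.0000], ω = ẑ
J2: z=[0.5878, -0.8090, 0.0000] o=[-0.1456, -0.1058, 0.0000] → [-0.1841, -0.1338, 1.0442, 0.5878, -0.8090, 0.0000]
J3: z=[0.5878, -0.8090, 0.0000] o=[0.4014, 0.2916, -0.1812] → [-0.3307, -0.2402, 0.3680, 0.5878, -0.8090, 0.0000]
V = J·q̇ = [-0.0482, -0.0265, 0.4193, 0.1946, -0.2678, 0.0080]

-0.0482 -0.0265 0.4193 0.1946 -0.2678 0.0080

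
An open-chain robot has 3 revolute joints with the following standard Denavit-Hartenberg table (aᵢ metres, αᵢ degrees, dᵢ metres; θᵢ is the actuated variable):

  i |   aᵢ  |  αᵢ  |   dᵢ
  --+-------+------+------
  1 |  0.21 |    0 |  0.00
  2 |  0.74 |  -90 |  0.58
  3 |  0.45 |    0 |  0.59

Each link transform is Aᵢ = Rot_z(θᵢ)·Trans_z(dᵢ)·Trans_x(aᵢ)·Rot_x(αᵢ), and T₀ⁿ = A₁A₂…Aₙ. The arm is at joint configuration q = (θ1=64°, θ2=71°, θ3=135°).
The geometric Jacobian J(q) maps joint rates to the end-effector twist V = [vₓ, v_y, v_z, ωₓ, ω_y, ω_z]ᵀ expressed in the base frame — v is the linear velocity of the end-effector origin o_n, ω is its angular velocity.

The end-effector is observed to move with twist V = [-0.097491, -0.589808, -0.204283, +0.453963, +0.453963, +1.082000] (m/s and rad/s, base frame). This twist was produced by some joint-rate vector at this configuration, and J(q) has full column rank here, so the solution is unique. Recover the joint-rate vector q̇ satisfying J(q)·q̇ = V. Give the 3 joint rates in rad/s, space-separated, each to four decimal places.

o_n = [-0.6234, 0.0698, 0.2618]
J₁: ẑ×o_n = [-0.0698, -0.6234, 0.0000], ω = ẑ
J2: z=[0.0000, 0.0000, 1.0000] o=[0.0921, 0.1887, 0.0000] → [0.1189, -0.7155, 0.0000, 0.0000, 0.0000, 1.0000]
J3: z=[-0.7071, -0.7071, 0.0000] o=[-0.4312, 0.7120, 0.5800] → [0.2250, -0.2250, 0.3182, -0.7071, -0.7071, 0.0000]
q̇ = J⁺·V = [0.4330, 0.6490, -0.6420]

0.4330 0.6490 -0.6420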